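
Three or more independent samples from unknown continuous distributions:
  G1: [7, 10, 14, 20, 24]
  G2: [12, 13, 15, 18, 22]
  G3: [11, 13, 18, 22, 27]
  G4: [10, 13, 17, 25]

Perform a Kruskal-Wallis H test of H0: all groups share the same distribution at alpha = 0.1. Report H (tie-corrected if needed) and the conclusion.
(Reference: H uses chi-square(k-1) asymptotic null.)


Step 1: Combine all N = 19 observations and assign midranks.
sorted (value, group, rank): (7,G1,1), (10,G1,2.5), (10,G4,2.5), (11,G3,4), (12,G2,5), (13,G2,7), (13,G3,7), (13,G4,7), (14,G1,9), (15,G2,10), (17,G4,11), (18,G2,12.5), (18,G3,12.5), (20,G1,14), (22,G2,15.5), (22,G3,15.5), (24,G1,17), (25,G4,18), (27,G3,19)
Step 2: Sum ranks within each group.
R_1 = 43.5 (n_1 = 5)
R_2 = 50 (n_2 = 5)
R_3 = 58 (n_3 = 5)
R_4 = 38.5 (n_4 = 4)
Step 3: H = 12/(N(N+1)) * sum(R_i^2/n_i) - 3(N+1)
     = 12/(19*20) * (43.5^2/5 + 50^2/5 + 58^2/5 + 38.5^2/4) - 3*20
     = 0.031579 * 1921.81 - 60
     = 0.688816.
Step 4: Ties present; correction factor C = 1 - 42/(19^3 - 19) = 0.993860. Corrected H = 0.688816 / 0.993860 = 0.693071.
Step 5: Under H0, H ~ chi^2(3); p-value = 0.874832.
Step 6: alpha = 0.1. fail to reject H0.

H = 0.6931, df = 3, p = 0.874832, fail to reject H0.


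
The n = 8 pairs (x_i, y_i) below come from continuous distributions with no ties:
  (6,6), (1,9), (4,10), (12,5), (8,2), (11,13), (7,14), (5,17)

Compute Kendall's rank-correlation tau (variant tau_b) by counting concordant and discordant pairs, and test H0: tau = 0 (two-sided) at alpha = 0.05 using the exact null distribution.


Step 1: Enumerate the 28 unordered pairs (i,j) with i<j and classify each by sign(x_j-x_i) * sign(y_j-y_i).
  (1,2):dx=-5,dy=+3->D; (1,3):dx=-2,dy=+4->D; (1,4):dx=+6,dy=-1->D; (1,5):dx=+2,dy=-4->D
  (1,6):dx=+5,dy=+7->C; (1,7):dx=+1,dy=+8->C; (1,8):dx=-1,dy=+11->D; (2,3):dx=+3,dy=+1->C
  (2,4):dx=+11,dy=-4->D; (2,5):dx=+7,dy=-7->D; (2,6):dx=+10,dy=+4->C; (2,7):dx=+6,dy=+5->C
  (2,8):dx=+4,dy=+8->C; (3,4):dx=+8,dy=-5->D; (3,5):dx=+4,dy=-8->D; (3,6):dx=+7,dy=+3->C
  (3,7):dx=+3,dy=+4->C; (3,8):dx=+1,dy=+7->C; (4,5):dx=-4,dy=-3->C; (4,6):dx=-1,dy=+8->D
  (4,7):dx=-5,dy=+9->D; (4,8):dx=-7,dy=+12->D; (5,6):dx=+3,dy=+11->C; (5,7):dx=-1,dy=+12->D
  (5,8):dx=-3,dy=+15->D; (6,7):dx=-4,dy=+1->D; (6,8):dx=-6,dy=+4->D; (7,8):dx=-2,dy=+3->D
Step 2: C = 11, D = 17, total pairs = 28.
Step 3: tau = (C - D)/(n(n-1)/2) = (11 - 17)/28 = -0.214286.
Step 4: Exact two-sided p-value (enumerate n! = 40320 permutations of y under H0): p = 0.548413.
Step 5: alpha = 0.05. fail to reject H0.

tau_b = -0.2143 (C=11, D=17), p = 0.548413, fail to reject H0.


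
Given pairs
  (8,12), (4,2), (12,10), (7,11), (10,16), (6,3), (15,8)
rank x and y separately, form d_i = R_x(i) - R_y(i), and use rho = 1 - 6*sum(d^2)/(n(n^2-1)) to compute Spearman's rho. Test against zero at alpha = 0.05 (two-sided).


Step 1: Rank x and y separately (midranks; no ties here).
rank(x): 8->4, 4->1, 12->6, 7->3, 10->5, 6->2, 15->7
rank(y): 12->6, 2->1, 10->4, 11->5, 16->7, 3->2, 8->3
Step 2: d_i = R_x(i) - R_y(i); compute d_i^2.
  (4-6)^2=4, (1-1)^2=0, (6-4)^2=4, (3-5)^2=4, (5-7)^2=4, (2-2)^2=0, (7-3)^2=16
sum(d^2) = 32.
Step 3: rho = 1 - 6*32 / (7*(7^2 - 1)) = 1 - 192/336 = 0.428571.
Step 4: Under H0, t = rho * sqrt((n-2)/(1-rho^2)) = 1.0607 ~ t(5).
Step 5: Two-sided p-value from the t-distribution with 5 df = 0.337368.
Step 6: alpha = 0.05. fail to reject H0.

rho = 0.4286, p = 0.337368, fail to reject H0 at alpha = 0.05.


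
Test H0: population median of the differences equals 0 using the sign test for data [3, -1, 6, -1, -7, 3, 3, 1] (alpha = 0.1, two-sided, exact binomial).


Step 1: Discard zero differences. Original n = 8; n_eff = number of nonzero differences = 8.
Nonzero differences (with sign): +3, -1, +6, -1, -7, +3, +3, +1
Step 2: Count signs: positive = 5, negative = 3.
Step 3: Under H0: P(positive) = 0.5, so the number of positives S ~ Bin(8, 0.5).
Step 4: Two-sided exact p-value = sum of Bin(8,0.5) probabilities at or below the observed probability = 0.726562.
Step 5: alpha = 0.1. fail to reject H0.

n_eff = 8, pos = 5, neg = 3, p = 0.726562, fail to reject H0.


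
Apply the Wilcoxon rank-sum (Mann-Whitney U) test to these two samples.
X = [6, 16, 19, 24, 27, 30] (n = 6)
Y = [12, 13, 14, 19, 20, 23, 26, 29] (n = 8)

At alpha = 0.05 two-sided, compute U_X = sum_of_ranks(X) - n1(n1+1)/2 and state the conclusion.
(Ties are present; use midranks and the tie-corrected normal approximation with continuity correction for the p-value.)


Step 1: Combine and sort all 14 observations; assign midranks.
sorted (value, group): (6,X), (12,Y), (13,Y), (14,Y), (16,X), (19,X), (19,Y), (20,Y), (23,Y), (24,X), (26,Y), (27,X), (29,Y), (30,X)
ranks: 6->1, 12->2, 13->3, 14->4, 16->5, 19->6.5, 19->6.5, 20->8, 23->9, 24->10, 26->11, 27->12, 29->13, 30->14
Step 2: Rank sum for X: R1 = 1 + 5 + 6.5 + 10 + 12 + 14 = 48.5.
Step 3: U_X = R1 - n1(n1+1)/2 = 48.5 - 6*7/2 = 48.5 - 21 = 27.5.
       U_Y = n1*n2 - U_X = 48 - 27.5 = 20.5.
Step 4: Ties are present, so use the tie-corrected normal approximation (with continuity correction) for the p-value.
Step 5: p-value = 0.698220; compare to alpha = 0.05. fail to reject H0.

U_X = 27.5, p = 0.698220, fail to reject H0 at alpha = 0.05.


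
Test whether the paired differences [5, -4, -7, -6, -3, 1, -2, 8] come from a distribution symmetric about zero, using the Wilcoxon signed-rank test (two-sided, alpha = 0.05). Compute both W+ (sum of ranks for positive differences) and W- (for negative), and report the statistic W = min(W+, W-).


Step 1: Drop any zero differences (none here) and take |d_i|.
|d| = [5, 4, 7, 6, 3, 1, 2, 8]
Step 2: Midrank |d_i| (ties get averaged ranks).
ranks: |5|->5, |4|->4, |7|->7, |6|->6, |3|->3, |1|->1, |2|->2, |8|->8
Step 3: Attach original signs; sum ranks with positive sign and with negative sign.
W+ = 5 + 1 + 8 = 14
W- = 4 + 7 + 6 + 3 + 2 = 22
(Check: W+ + W- = 36 should equal n(n+1)/2 = 36.)
Step 4: Test statistic W = min(W+, W-) = 14.
Step 5: No ties, so the exact null distribution over the 2^8 = 256 sign assignments gives the two-sided p-value = 0.640625.
Step 6: alpha = 0.05. fail to reject H0.

W+ = 14, W- = 22, W = min = 14, p = 0.640625, fail to reject H0.


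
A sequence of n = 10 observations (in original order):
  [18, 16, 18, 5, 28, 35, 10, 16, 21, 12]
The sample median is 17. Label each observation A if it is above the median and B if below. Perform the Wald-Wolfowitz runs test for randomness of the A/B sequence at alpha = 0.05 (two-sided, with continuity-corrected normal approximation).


Step 1: Compute median = 17; label A = above, B = below.
Labels in order: ABABAABBAB  (n_A = 5, n_B = 5)
Step 2: Count runs R = 8.
Step 3: Under H0 (random ordering), E[R] = 2*n_A*n_B/(n_A+n_B) + 1 = 2*5*5/10 + 1 = 6.0000.
        Var[R] = 2*n_A*n_B*(2*n_A*n_B - n_A - n_B) / ((n_A+n_B)^2 * (n_A+n_B-1)) = 2000/900 = 2.2222.
        SD[R] = 1.4907.
Step 4: Continuity-corrected z = (R - 0.5 - E[R]) / SD[R] = (8 - 0.5 - 6.0000) / 1.4907 = 1.0062.
Step 5: Two-sided p-value via normal approximation = 2*(1 - Phi(|z|)) = 0.314305.
Step 6: alpha = 0.05. fail to reject H0.

R = 8, z = 1.0062, p = 0.314305, fail to reject H0.


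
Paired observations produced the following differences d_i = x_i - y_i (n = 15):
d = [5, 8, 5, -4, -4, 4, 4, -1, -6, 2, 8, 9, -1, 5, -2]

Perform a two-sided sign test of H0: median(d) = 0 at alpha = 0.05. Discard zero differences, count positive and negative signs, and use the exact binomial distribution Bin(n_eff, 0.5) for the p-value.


Step 1: Discard zero differences. Original n = 15; n_eff = number of nonzero differences = 15.
Nonzero differences (with sign): +5, +8, +5, -4, -4, +4, +4, -1, -6, +2, +8, +9, -1, +5, -2
Step 2: Count signs: positive = 9, negative = 6.
Step 3: Under H0: P(positive) = 0.5, so the number of positives S ~ Bin(15, 0.5).
Step 4: Two-sided exact p-value = sum of Bin(15,0.5) probabilities at or below the observed probability = 0.607239.
Step 5: alpha = 0.05. fail to reject H0.

n_eff = 15, pos = 9, neg = 6, p = 0.607239, fail to reject H0.


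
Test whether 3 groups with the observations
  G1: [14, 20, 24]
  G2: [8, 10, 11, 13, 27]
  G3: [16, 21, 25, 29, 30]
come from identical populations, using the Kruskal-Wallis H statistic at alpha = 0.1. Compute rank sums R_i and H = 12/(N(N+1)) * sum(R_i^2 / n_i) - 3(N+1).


Step 1: Combine all N = 13 observations and assign midranks.
sorted (value, group, rank): (8,G2,1), (10,G2,2), (11,G2,3), (13,G2,4), (14,G1,5), (16,G3,6), (20,G1,7), (21,G3,8), (24,G1,9), (25,G3,10), (27,G2,11), (29,G3,12), (30,G3,13)
Step 2: Sum ranks within each group.
R_1 = 21 (n_1 = 3)
R_2 = 21 (n_2 = 5)
R_3 = 49 (n_3 = 5)
Step 3: H = 12/(N(N+1)) * sum(R_i^2/n_i) - 3(N+1)
     = 12/(13*14) * (21^2/3 + 21^2/5 + 49^2/5) - 3*14
     = 0.065934 * 715.4 - 42
     = 5.169231.
Step 4: No ties, so H is used without correction.
Step 5: Under H0, H ~ chi^2(2); p-value = 0.075425.
Step 6: alpha = 0.1. reject H0.

H = 5.1692, df = 2, p = 0.075425, reject H0.


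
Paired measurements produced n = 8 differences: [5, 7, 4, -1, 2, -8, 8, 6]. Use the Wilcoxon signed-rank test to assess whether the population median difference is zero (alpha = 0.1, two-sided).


Step 1: Drop any zero differences (none here) and take |d_i|.
|d| = [5, 7, 4, 1, 2, 8, 8, 6]
Step 2: Midrank |d_i| (ties get averaged ranks).
ranks: |5|->4, |7|->6, |4|->3, |1|->1, |2|->2, |8|->7.5, |8|->7.5, |6|->5
Step 3: Attach original signs; sum ranks with positive sign and with negative sign.
W+ = 4 + 6 + 3 + 2 + 7.5 + 5 = 27.5
W- = 1 + 7.5 = 8.5
(Check: W+ + W- = 36 should equal n(n+1)/2 = 36.)
Step 4: Test statistic W = min(W+, W-) = 8.5.
Step 5: Ties in |d|, so use the tie-corrected normal approximation.
        E[W] = n(n+1)/4 = 8*9/4 = 18.
        Tie groups: |d|=8 (t=2); sum(t^3 - t) = 6.
        Var[W] = n(n+1)(2n+1)/24 - sum(t^3-t)/48 = 1224/24 - 6/48 = 50.875.
        z = (W - E[W]) / sqrt(Var[W]) = (8.5 - 18) / 7.1327 = -1.3319.
        Two-sided p = 2*Phi(z) = 0.182893.
Step 6: alpha = 0.1. fail to reject H0.

W+ = 27.5, W- = 8.5, W = min = 8.5, p = 0.182893, fail to reject H0.


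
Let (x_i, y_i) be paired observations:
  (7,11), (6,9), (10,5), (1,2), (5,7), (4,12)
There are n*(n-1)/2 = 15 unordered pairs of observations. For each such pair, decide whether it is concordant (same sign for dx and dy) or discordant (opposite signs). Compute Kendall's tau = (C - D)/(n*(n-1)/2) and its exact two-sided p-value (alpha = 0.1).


Step 1: Enumerate the 15 unordered pairs (i,j) with i<j and classify each by sign(x_j-x_i) * sign(y_j-y_i).
  (1,2):dx=-1,dy=-2->C; (1,3):dx=+3,dy=-6->D; (1,4):dx=-6,dy=-9->C; (1,5):dx=-2,dy=-4->C
  (1,6):dx=-3,dy=+1->D; (2,3):dx=+4,dy=-4->D; (2,4):dx=-5,dy=-7->C; (2,5):dx=-1,dy=-2->C
  (2,6):dx=-2,dy=+3->D; (3,4):dx=-9,dy=-3->C; (3,5):dx=-5,dy=+2->D; (3,6):dx=-6,dy=+7->D
  (4,5):dx=+4,dy=+5->C; (4,6):dx=+3,dy=+10->C; (5,6):dx=-1,dy=+5->D
Step 2: C = 8, D = 7, total pairs = 15.
Step 3: tau = (C - D)/(n(n-1)/2) = (8 - 7)/15 = 0.066667.
Step 4: Exact two-sided p-value (enumerate n! = 720 permutations of y under H0): p = 1.000000.
Step 5: alpha = 0.1. fail to reject H0.

tau_b = 0.0667 (C=8, D=7), p = 1.000000, fail to reject H0.


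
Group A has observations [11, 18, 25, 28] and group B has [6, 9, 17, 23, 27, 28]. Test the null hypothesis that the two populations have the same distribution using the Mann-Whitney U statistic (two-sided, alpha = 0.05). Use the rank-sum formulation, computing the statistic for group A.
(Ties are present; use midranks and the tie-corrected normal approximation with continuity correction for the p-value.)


Step 1: Combine and sort all 10 observations; assign midranks.
sorted (value, group): (6,Y), (9,Y), (11,X), (17,Y), (18,X), (23,Y), (25,X), (27,Y), (28,X), (28,Y)
ranks: 6->1, 9->2, 11->3, 17->4, 18->5, 23->6, 25->7, 27->8, 28->9.5, 28->9.5
Step 2: Rank sum for X: R1 = 3 + 5 + 7 + 9.5 = 24.5.
Step 3: U_X = R1 - n1(n1+1)/2 = 24.5 - 4*5/2 = 24.5 - 10 = 14.5.
       U_Y = n1*n2 - U_X = 24 - 14.5 = 9.5.
Step 4: Ties are present, so use the tie-corrected normal approximation (with continuity correction) for the p-value.
Step 5: p-value = 0.668870; compare to alpha = 0.05. fail to reject H0.

U_X = 14.5, p = 0.668870, fail to reject H0 at alpha = 0.05.


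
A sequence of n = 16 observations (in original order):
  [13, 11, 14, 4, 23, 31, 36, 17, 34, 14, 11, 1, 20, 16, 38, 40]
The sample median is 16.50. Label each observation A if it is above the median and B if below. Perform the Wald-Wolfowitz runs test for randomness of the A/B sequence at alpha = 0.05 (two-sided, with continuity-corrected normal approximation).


Step 1: Compute median = 16.50; label A = above, B = below.
Labels in order: BBBBAAAAABBBABAA  (n_A = 8, n_B = 8)
Step 2: Count runs R = 6.
Step 3: Under H0 (random ordering), E[R] = 2*n_A*n_B/(n_A+n_B) + 1 = 2*8*8/16 + 1 = 9.0000.
        Var[R] = 2*n_A*n_B*(2*n_A*n_B - n_A - n_B) / ((n_A+n_B)^2 * (n_A+n_B-1)) = 14336/3840 = 3.7333.
        SD[R] = 1.9322.
Step 4: Continuity-corrected z = (R + 0.5 - E[R]) / SD[R] = (6 + 0.5 - 9.0000) / 1.9322 = -1.2939.
Step 5: Two-sided p-value via normal approximation = 2*(1 - Phi(|z|)) = 0.195709.
Step 6: alpha = 0.05. fail to reject H0.

R = 6, z = -1.2939, p = 0.195709, fail to reject H0.


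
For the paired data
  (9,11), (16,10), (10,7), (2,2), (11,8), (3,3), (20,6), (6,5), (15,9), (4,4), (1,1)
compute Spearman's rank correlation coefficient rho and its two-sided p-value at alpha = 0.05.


Step 1: Rank x and y separately (midranks; no ties here).
rank(x): 9->6, 16->10, 10->7, 2->2, 11->8, 3->3, 20->11, 6->5, 15->9, 4->4, 1->1
rank(y): 11->11, 10->10, 7->7, 2->2, 8->8, 3->3, 6->6, 5->5, 9->9, 4->4, 1->1
Step 2: d_i = R_x(i) - R_y(i); compute d_i^2.
  (6-11)^2=25, (10-10)^2=0, (7-7)^2=0, (2-2)^2=0, (8-8)^2=0, (3-3)^2=0, (11-6)^2=25, (5-5)^2=0, (9-9)^2=0, (4-4)^2=0, (1-1)^2=0
sum(d^2) = 50.
Step 3: rho = 1 - 6*50 / (11*(11^2 - 1)) = 1 - 300/1320 = 0.772727.
Step 4: Under H0, t = rho * sqrt((n-2)/(1-rho^2)) = 3.6522 ~ t(9).
Step 5: Two-sided p-value from the t-distribution with 9 df = 0.005299.
Step 6: alpha = 0.05. reject H0.

rho = 0.7727, p = 0.005299, reject H0 at alpha = 0.05.


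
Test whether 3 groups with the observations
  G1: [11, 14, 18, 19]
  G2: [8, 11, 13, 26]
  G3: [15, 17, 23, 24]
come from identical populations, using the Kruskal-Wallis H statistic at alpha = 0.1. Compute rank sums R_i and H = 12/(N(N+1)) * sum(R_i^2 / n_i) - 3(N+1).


Step 1: Combine all N = 12 observations and assign midranks.
sorted (value, group, rank): (8,G2,1), (11,G1,2.5), (11,G2,2.5), (13,G2,4), (14,G1,5), (15,G3,6), (17,G3,7), (18,G1,8), (19,G1,9), (23,G3,10), (24,G3,11), (26,G2,12)
Step 2: Sum ranks within each group.
R_1 = 24.5 (n_1 = 4)
R_2 = 19.5 (n_2 = 4)
R_3 = 34 (n_3 = 4)
Step 3: H = 12/(N(N+1)) * sum(R_i^2/n_i) - 3(N+1)
     = 12/(12*13) * (24.5^2/4 + 19.5^2/4 + 34^2/4) - 3*13
     = 0.076923 * 534.125 - 39
     = 2.086538.
Step 4: Ties present; correction factor C = 1 - 6/(12^3 - 12) = 0.996503. Corrected H = 2.086538 / 0.996503 = 2.093860.
Step 5: Under H0, H ~ chi^2(2); p-value = 0.351014.
Step 6: alpha = 0.1. fail to reject H0.

H = 2.0939, df = 2, p = 0.351014, fail to reject H0.


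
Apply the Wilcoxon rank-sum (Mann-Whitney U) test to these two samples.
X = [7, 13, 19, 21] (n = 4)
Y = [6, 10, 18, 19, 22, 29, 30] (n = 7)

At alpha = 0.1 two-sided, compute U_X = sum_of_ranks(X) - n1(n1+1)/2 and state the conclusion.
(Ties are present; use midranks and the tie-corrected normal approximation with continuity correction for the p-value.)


Step 1: Combine and sort all 11 observations; assign midranks.
sorted (value, group): (6,Y), (7,X), (10,Y), (13,X), (18,Y), (19,X), (19,Y), (21,X), (22,Y), (29,Y), (30,Y)
ranks: 6->1, 7->2, 10->3, 13->4, 18->5, 19->6.5, 19->6.5, 21->8, 22->9, 29->10, 30->11
Step 2: Rank sum for X: R1 = 2 + 4 + 6.5 + 8 = 20.5.
Step 3: U_X = R1 - n1(n1+1)/2 = 20.5 - 4*5/2 = 20.5 - 10 = 10.5.
       U_Y = n1*n2 - U_X = 28 - 10.5 = 17.5.
Step 4: Ties are present, so use the tie-corrected normal approximation (with continuity correction) for the p-value.
Step 5: p-value = 0.569872; compare to alpha = 0.1. fail to reject H0.

U_X = 10.5, p = 0.569872, fail to reject H0 at alpha = 0.1.


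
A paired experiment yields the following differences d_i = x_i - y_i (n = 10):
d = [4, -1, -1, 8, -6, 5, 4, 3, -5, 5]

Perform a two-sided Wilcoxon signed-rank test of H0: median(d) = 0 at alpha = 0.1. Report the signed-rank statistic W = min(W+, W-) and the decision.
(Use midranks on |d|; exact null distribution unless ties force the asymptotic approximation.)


Step 1: Drop any zero differences (none here) and take |d_i|.
|d| = [4, 1, 1, 8, 6, 5, 4, 3, 5, 5]
Step 2: Midrank |d_i| (ties get averaged ranks).
ranks: |4|->4.5, |1|->1.5, |1|->1.5, |8|->10, |6|->9, |5|->7, |4|->4.5, |3|->3, |5|->7, |5|->7
Step 3: Attach original signs; sum ranks with positive sign and with negative sign.
W+ = 4.5 + 10 + 7 + 4.5 + 3 + 7 = 36
W- = 1.5 + 1.5 + 9 + 7 = 19
(Check: W+ + W- = 55 should equal n(n+1)/2 = 55.)
Step 4: Test statistic W = min(W+, W-) = 19.
Step 5: Ties in |d|, so use the tie-corrected normal approximation.
        E[W] = n(n+1)/4 = 10*11/4 = 27.5.
        Tie groups: |d|=1 (t=2), |d|=4 (t=2), |d|=5 (t=3); sum(t^3 - t) = 36.
        Var[W] = n(n+1)(2n+1)/24 - sum(t^3-t)/48 = 2310/24 - 36/48 = 95.5.
        z = (W - E[W]) / sqrt(Var[W]) = (19 - 27.5) / 9.7724 = -0.8698.
        Two-sided p = 2*Phi(z) = 0.384412.
Step 6: alpha = 0.1. fail to reject H0.

W+ = 36, W- = 19, W = min = 19, p = 0.384412, fail to reject H0.


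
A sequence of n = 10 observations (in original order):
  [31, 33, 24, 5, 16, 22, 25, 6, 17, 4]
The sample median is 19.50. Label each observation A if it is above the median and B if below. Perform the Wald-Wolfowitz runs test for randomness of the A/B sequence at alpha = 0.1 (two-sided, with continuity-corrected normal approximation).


Step 1: Compute median = 19.50; label A = above, B = below.
Labels in order: AAABBAABBB  (n_A = 5, n_B = 5)
Step 2: Count runs R = 4.
Step 3: Under H0 (random ordering), E[R] = 2*n_A*n_B/(n_A+n_B) + 1 = 2*5*5/10 + 1 = 6.0000.
        Var[R] = 2*n_A*n_B*(2*n_A*n_B - n_A - n_B) / ((n_A+n_B)^2 * (n_A+n_B-1)) = 2000/900 = 2.2222.
        SD[R] = 1.4907.
Step 4: Continuity-corrected z = (R + 0.5 - E[R]) / SD[R] = (4 + 0.5 - 6.0000) / 1.4907 = -1.0062.
Step 5: Two-sided p-value via normal approximation = 2*(1 - Phi(|z|)) = 0.314305.
Step 6: alpha = 0.1. fail to reject H0.

R = 4, z = -1.0062, p = 0.314305, fail to reject H0.


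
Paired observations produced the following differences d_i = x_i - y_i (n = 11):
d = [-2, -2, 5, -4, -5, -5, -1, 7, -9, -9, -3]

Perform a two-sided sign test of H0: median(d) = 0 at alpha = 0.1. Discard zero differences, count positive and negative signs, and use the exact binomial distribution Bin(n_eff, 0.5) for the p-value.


Step 1: Discard zero differences. Original n = 11; n_eff = number of nonzero differences = 11.
Nonzero differences (with sign): -2, -2, +5, -4, -5, -5, -1, +7, -9, -9, -3
Step 2: Count signs: positive = 2, negative = 9.
Step 3: Under H0: P(positive) = 0.5, so the number of positives S ~ Bin(11, 0.5).
Step 4: Two-sided exact p-value = sum of Bin(11,0.5) probabilities at or below the observed probability = 0.065430.
Step 5: alpha = 0.1. reject H0.

n_eff = 11, pos = 2, neg = 9, p = 0.065430, reject H0.


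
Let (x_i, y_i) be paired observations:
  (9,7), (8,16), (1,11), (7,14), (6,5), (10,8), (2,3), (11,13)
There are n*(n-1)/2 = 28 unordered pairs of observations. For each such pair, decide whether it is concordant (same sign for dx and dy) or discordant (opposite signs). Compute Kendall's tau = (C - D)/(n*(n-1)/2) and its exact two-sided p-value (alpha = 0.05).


Step 1: Enumerate the 28 unordered pairs (i,j) with i<j and classify each by sign(x_j-x_i) * sign(y_j-y_i).
  (1,2):dx=-1,dy=+9->D; (1,3):dx=-8,dy=+4->D; (1,4):dx=-2,dy=+7->D; (1,5):dx=-3,dy=-2->C
  (1,6):dx=+1,dy=+1->C; (1,7):dx=-7,dy=-4->C; (1,8):dx=+2,dy=+6->C; (2,3):dx=-7,dy=-5->C
  (2,4):dx=-1,dy=-2->C; (2,5):dx=-2,dy=-11->C; (2,6):dx=+2,dy=-8->D; (2,7):dx=-6,dy=-13->C
  (2,8):dx=+3,dy=-3->D; (3,4):dx=+6,dy=+3->C; (3,5):dx=+5,dy=-6->D; (3,6):dx=+9,dy=-3->D
  (3,7):dx=+1,dy=-8->D; (3,8):dx=+10,dy=+2->C; (4,5):dx=-1,dy=-9->C; (4,6):dx=+3,dy=-6->D
  (4,7):dx=-5,dy=-11->C; (4,8):dx=+4,dy=-1->D; (5,6):dx=+4,dy=+3->C; (5,7):dx=-4,dy=-2->C
  (5,8):dx=+5,dy=+8->C; (6,7):dx=-8,dy=-5->C; (6,8):dx=+1,dy=+5->C; (7,8):dx=+9,dy=+10->C
Step 2: C = 18, D = 10, total pairs = 28.
Step 3: tau = (C - D)/(n(n-1)/2) = (18 - 10)/28 = 0.285714.
Step 4: Exact two-sided p-value (enumerate n! = 40320 permutations of y under H0): p = 0.398760.
Step 5: alpha = 0.05. fail to reject H0.

tau_b = 0.2857 (C=18, D=10), p = 0.398760, fail to reject H0.


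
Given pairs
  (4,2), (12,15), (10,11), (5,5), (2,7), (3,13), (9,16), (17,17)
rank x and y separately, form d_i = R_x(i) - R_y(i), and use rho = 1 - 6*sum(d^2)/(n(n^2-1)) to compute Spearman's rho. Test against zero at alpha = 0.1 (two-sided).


Step 1: Rank x and y separately (midranks; no ties here).
rank(x): 4->3, 12->7, 10->6, 5->4, 2->1, 3->2, 9->5, 17->8
rank(y): 2->1, 15->6, 11->4, 5->2, 7->3, 13->5, 16->7, 17->8
Step 2: d_i = R_x(i) - R_y(i); compute d_i^2.
  (3-1)^2=4, (7-6)^2=1, (6-4)^2=4, (4-2)^2=4, (1-3)^2=4, (2-5)^2=9, (5-7)^2=4, (8-8)^2=0
sum(d^2) = 30.
Step 3: rho = 1 - 6*30 / (8*(8^2 - 1)) = 1 - 180/504 = 0.642857.
Step 4: Under H0, t = rho * sqrt((n-2)/(1-rho^2)) = 2.0557 ~ t(6).
Step 5: Two-sided p-value from the t-distribution with 6 df = 0.085559.
Step 6: alpha = 0.1. reject H0.

rho = 0.6429, p = 0.085559, reject H0 at alpha = 0.1.


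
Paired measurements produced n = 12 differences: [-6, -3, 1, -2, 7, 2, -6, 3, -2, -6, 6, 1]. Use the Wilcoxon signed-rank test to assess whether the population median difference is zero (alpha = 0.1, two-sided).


Step 1: Drop any zero differences (none here) and take |d_i|.
|d| = [6, 3, 1, 2, 7, 2, 6, 3, 2, 6, 6, 1]
Step 2: Midrank |d_i| (ties get averaged ranks).
ranks: |6|->9.5, |3|->6.5, |1|->1.5, |2|->4, |7|->12, |2|->4, |6|->9.5, |3|->6.5, |2|->4, |6|->9.5, |6|->9.5, |1|->1.5
Step 3: Attach original signs; sum ranks with positive sign and with negative sign.
W+ = 1.5 + 12 + 4 + 6.5 + 9.5 + 1.5 = 35
W- = 9.5 + 6.5 + 4 + 9.5 + 4 + 9.5 = 43
(Check: W+ + W- = 78 should equal n(n+1)/2 = 78.)
Step 4: Test statistic W = min(W+, W-) = 35.
Step 5: Ties in |d|, so use the tie-corrected normal approximation.
        E[W] = n(n+1)/4 = 12*13/4 = 39.
        Tie groups: |d|=1 (t=2), |d|=2 (t=3), |d|=3 (t=2), |d|=6 (t=4); sum(t^3 - t) = 96.
        Var[W] = n(n+1)(2n+1)/24 - sum(t^3-t)/48 = 3900/24 - 96/48 = 160.5.
        z = (W - E[W]) / sqrt(Var[W]) = (35 - 39) / 12.6689 = -0.3157.
        Two-sided p = 2*Phi(z) = 0.752204.
Step 6: alpha = 0.1. fail to reject H0.

W+ = 35, W- = 43, W = min = 35, p = 0.752204, fail to reject H0.


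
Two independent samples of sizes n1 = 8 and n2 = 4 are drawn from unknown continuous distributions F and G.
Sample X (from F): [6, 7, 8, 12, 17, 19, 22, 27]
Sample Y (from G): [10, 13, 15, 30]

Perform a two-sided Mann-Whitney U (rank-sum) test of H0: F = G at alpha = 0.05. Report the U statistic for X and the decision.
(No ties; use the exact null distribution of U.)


Step 1: Combine and sort all 12 observations; assign midranks.
sorted (value, group): (6,X), (7,X), (8,X), (10,Y), (12,X), (13,Y), (15,Y), (17,X), (19,X), (22,X), (27,X), (30,Y)
ranks: 6->1, 7->2, 8->3, 10->4, 12->5, 13->6, 15->7, 17->8, 19->9, 22->10, 27->11, 30->12
Step 2: Rank sum for X: R1 = 1 + 2 + 3 + 5 + 8 + 9 + 10 + 11 = 49.
Step 3: U_X = R1 - n1(n1+1)/2 = 49 - 8*9/2 = 49 - 36 = 13.
       U_Y = n1*n2 - U_X = 32 - 13 = 19.
Step 4: No ties, so the exact null distribution of U (based on enumerating the C(12,8) = 495 equally likely rank assignments) gives the two-sided p-value.
Step 5: p-value = 0.682828; compare to alpha = 0.05. fail to reject H0.

U_X = 13, p = 0.682828, fail to reject H0 at alpha = 0.05.


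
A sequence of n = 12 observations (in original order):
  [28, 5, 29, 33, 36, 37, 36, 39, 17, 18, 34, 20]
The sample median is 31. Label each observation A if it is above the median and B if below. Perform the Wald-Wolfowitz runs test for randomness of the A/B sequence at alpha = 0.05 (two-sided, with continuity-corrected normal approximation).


Step 1: Compute median = 31; label A = above, B = below.
Labels in order: BBBAAAAABBAB  (n_A = 6, n_B = 6)
Step 2: Count runs R = 5.
Step 3: Under H0 (random ordering), E[R] = 2*n_A*n_B/(n_A+n_B) + 1 = 2*6*6/12 + 1 = 7.0000.
        Var[R] = 2*n_A*n_B*(2*n_A*n_B - n_A - n_B) / ((n_A+n_B)^2 * (n_A+n_B-1)) = 4320/1584 = 2.7273.
        SD[R] = 1.6514.
Step 4: Continuity-corrected z = (R + 0.5 - E[R]) / SD[R] = (5 + 0.5 - 7.0000) / 1.6514 = -0.9083.
Step 5: Two-sided p-value via normal approximation = 2*(1 - Phi(|z|)) = 0.363722.
Step 6: alpha = 0.05. fail to reject H0.

R = 5, z = -0.9083, p = 0.363722, fail to reject H0.


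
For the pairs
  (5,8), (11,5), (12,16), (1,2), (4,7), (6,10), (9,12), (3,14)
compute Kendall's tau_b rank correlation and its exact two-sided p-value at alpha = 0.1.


Step 1: Enumerate the 28 unordered pairs (i,j) with i<j and classify each by sign(x_j-x_i) * sign(y_j-y_i).
  (1,2):dx=+6,dy=-3->D; (1,3):dx=+7,dy=+8->C; (1,4):dx=-4,dy=-6->C; (1,5):dx=-1,dy=-1->C
  (1,6):dx=+1,dy=+2->C; (1,7):dx=+4,dy=+4->C; (1,8):dx=-2,dy=+6->D; (2,3):dx=+1,dy=+11->C
  (2,4):dx=-10,dy=-3->C; (2,5):dx=-7,dy=+2->D; (2,6):dx=-5,dy=+5->D; (2,7):dx=-2,dy=+7->D
  (2,8):dx=-8,dy=+9->D; (3,4):dx=-11,dy=-14->C; (3,5):dx=-8,dy=-9->C; (3,6):dx=-6,dy=-6->C
  (3,7):dx=-3,dy=-4->C; (3,8):dx=-9,dy=-2->C; (4,5):dx=+3,dy=+5->C; (4,6):dx=+5,dy=+8->C
  (4,7):dx=+8,dy=+10->C; (4,8):dx=+2,dy=+12->C; (5,6):dx=+2,dy=+3->C; (5,7):dx=+5,dy=+5->C
  (5,8):dx=-1,dy=+7->D; (6,7):dx=+3,dy=+2->C; (6,8):dx=-3,dy=+4->D; (7,8):dx=-6,dy=+2->D
Step 2: C = 19, D = 9, total pairs = 28.
Step 3: tau = (C - D)/(n(n-1)/2) = (19 - 9)/28 = 0.357143.
Step 4: Exact two-sided p-value (enumerate n! = 40320 permutations of y under H0): p = 0.275099.
Step 5: alpha = 0.1. fail to reject H0.

tau_b = 0.3571 (C=19, D=9), p = 0.275099, fail to reject H0.


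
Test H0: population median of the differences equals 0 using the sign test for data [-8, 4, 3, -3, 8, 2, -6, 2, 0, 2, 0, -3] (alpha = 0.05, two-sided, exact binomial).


Step 1: Discard zero differences. Original n = 12; n_eff = number of nonzero differences = 10.
Nonzero differences (with sign): -8, +4, +3, -3, +8, +2, -6, +2, +2, -3
Step 2: Count signs: positive = 6, negative = 4.
Step 3: Under H0: P(positive) = 0.5, so the number of positives S ~ Bin(10, 0.5).
Step 4: Two-sided exact p-value = sum of Bin(10,0.5) probabilities at or below the observed probability = 0.753906.
Step 5: alpha = 0.05. fail to reject H0.

n_eff = 10, pos = 6, neg = 4, p = 0.753906, fail to reject H0.


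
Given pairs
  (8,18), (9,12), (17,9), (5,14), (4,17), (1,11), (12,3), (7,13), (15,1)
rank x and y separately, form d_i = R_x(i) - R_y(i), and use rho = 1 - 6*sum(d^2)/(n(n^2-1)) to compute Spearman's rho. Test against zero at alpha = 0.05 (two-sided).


Step 1: Rank x and y separately (midranks; no ties here).
rank(x): 8->5, 9->6, 17->9, 5->3, 4->2, 1->1, 12->7, 7->4, 15->8
rank(y): 18->9, 12->5, 9->3, 14->7, 17->8, 11->4, 3->2, 13->6, 1->1
Step 2: d_i = R_x(i) - R_y(i); compute d_i^2.
  (5-9)^2=16, (6-5)^2=1, (9-3)^2=36, (3-7)^2=16, (2-8)^2=36, (1-4)^2=9, (7-2)^2=25, (4-6)^2=4, (8-1)^2=49
sum(d^2) = 192.
Step 3: rho = 1 - 6*192 / (9*(9^2 - 1)) = 1 - 1152/720 = -0.600000.
Step 4: Under H0, t = rho * sqrt((n-2)/(1-rho^2)) = -1.9843 ~ t(7).
Step 5: Two-sided p-value from the t-distribution with 7 df = 0.087623.
Step 6: alpha = 0.05. fail to reject H0.

rho = -0.6000, p = 0.087623, fail to reject H0 at alpha = 0.05.


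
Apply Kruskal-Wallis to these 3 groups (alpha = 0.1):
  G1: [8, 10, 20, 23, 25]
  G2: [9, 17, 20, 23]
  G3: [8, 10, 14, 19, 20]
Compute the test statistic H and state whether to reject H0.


Step 1: Combine all N = 14 observations and assign midranks.
sorted (value, group, rank): (8,G1,1.5), (8,G3,1.5), (9,G2,3), (10,G1,4.5), (10,G3,4.5), (14,G3,6), (17,G2,7), (19,G3,8), (20,G1,10), (20,G2,10), (20,G3,10), (23,G1,12.5), (23,G2,12.5), (25,G1,14)
Step 2: Sum ranks within each group.
R_1 = 42.5 (n_1 = 5)
R_2 = 32.5 (n_2 = 4)
R_3 = 30 (n_3 = 5)
Step 3: H = 12/(N(N+1)) * sum(R_i^2/n_i) - 3(N+1)
     = 12/(14*15) * (42.5^2/5 + 32.5^2/4 + 30^2/5) - 3*15
     = 0.057143 * 805.312 - 45
     = 1.017857.
Step 4: Ties present; correction factor C = 1 - 42/(14^3 - 14) = 0.984615. Corrected H = 1.017857 / 0.984615 = 1.033761.
Step 5: Under H0, H ~ chi^2(2); p-value = 0.596378.
Step 6: alpha = 0.1. fail to reject H0.

H = 1.0338, df = 2, p = 0.596378, fail to reject H0.


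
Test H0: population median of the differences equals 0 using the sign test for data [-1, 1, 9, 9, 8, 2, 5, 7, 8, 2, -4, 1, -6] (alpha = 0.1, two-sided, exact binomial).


Step 1: Discard zero differences. Original n = 13; n_eff = number of nonzero differences = 13.
Nonzero differences (with sign): -1, +1, +9, +9, +8, +2, +5, +7, +8, +2, -4, +1, -6
Step 2: Count signs: positive = 10, negative = 3.
Step 3: Under H0: P(positive) = 0.5, so the number of positives S ~ Bin(13, 0.5).
Step 4: Two-sided exact p-value = sum of Bin(13,0.5) probabilities at or below the observed probability = 0.092285.
Step 5: alpha = 0.1. reject H0.

n_eff = 13, pos = 10, neg = 3, p = 0.092285, reject H0.


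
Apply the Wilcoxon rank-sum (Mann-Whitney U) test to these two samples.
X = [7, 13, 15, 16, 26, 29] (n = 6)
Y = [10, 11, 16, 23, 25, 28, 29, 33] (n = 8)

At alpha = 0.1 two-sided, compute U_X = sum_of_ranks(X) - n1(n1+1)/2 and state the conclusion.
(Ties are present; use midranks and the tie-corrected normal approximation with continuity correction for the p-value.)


Step 1: Combine and sort all 14 observations; assign midranks.
sorted (value, group): (7,X), (10,Y), (11,Y), (13,X), (15,X), (16,X), (16,Y), (23,Y), (25,Y), (26,X), (28,Y), (29,X), (29,Y), (33,Y)
ranks: 7->1, 10->2, 11->3, 13->4, 15->5, 16->6.5, 16->6.5, 23->8, 25->9, 26->10, 28->11, 29->12.5, 29->12.5, 33->14
Step 2: Rank sum for X: R1 = 1 + 4 + 5 + 6.5 + 10 + 12.5 = 39.
Step 3: U_X = R1 - n1(n1+1)/2 = 39 - 6*7/2 = 39 - 21 = 18.
       U_Y = n1*n2 - U_X = 48 - 18 = 30.
Step 4: Ties are present, so use the tie-corrected normal approximation (with continuity correction) for the p-value.
Step 5: p-value = 0.476705; compare to alpha = 0.1. fail to reject H0.

U_X = 18, p = 0.476705, fail to reject H0 at alpha = 0.1.


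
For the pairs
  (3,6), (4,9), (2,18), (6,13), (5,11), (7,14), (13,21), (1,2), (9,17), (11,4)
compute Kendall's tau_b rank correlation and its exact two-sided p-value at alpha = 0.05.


Step 1: Enumerate the 45 unordered pairs (i,j) with i<j and classify each by sign(x_j-x_i) * sign(y_j-y_i).
  (1,2):dx=+1,dy=+3->C; (1,3):dx=-1,dy=+12->D; (1,4):dx=+3,dy=+7->C; (1,5):dx=+2,dy=+5->C
  (1,6):dx=+4,dy=+8->C; (1,7):dx=+10,dy=+15->C; (1,8):dx=-2,dy=-4->C; (1,9):dx=+6,dy=+11->C
  (1,10):dx=+8,dy=-2->D; (2,3):dx=-2,dy=+9->D; (2,4):dx=+2,dy=+4->C; (2,5):dx=+1,dy=+2->C
  (2,6):dx=+3,dy=+5->C; (2,7):dx=+9,dy=+12->C; (2,8):dx=-3,dy=-7->C; (2,9):dx=+5,dy=+8->C
  (2,10):dx=+7,dy=-5->D; (3,4):dx=+4,dy=-5->D; (3,5):dx=+3,dy=-7->D; (3,6):dx=+5,dy=-4->D
  (3,7):dx=+11,dy=+3->C; (3,8):dx=-1,dy=-16->C; (3,9):dx=+7,dy=-1->D; (3,10):dx=+9,dy=-14->D
  (4,5):dx=-1,dy=-2->C; (4,6):dx=+1,dy=+1->C; (4,7):dx=+7,dy=+8->C; (4,8):dx=-5,dy=-11->C
  (4,9):dx=+3,dy=+4->C; (4,10):dx=+5,dy=-9->D; (5,6):dx=+2,dy=+3->C; (5,7):dx=+8,dy=+10->C
  (5,8):dx=-4,dy=-9->C; (5,9):dx=+4,dy=+6->C; (5,10):dx=+6,dy=-7->D; (6,7):dx=+6,dy=+7->C
  (6,8):dx=-6,dy=-12->C; (6,9):dx=+2,dy=+3->C; (6,10):dx=+4,dy=-10->D; (7,8):dx=-12,dy=-19->C
  (7,9):dx=-4,dy=-4->C; (7,10):dx=-2,dy=-17->C; (8,9):dx=+8,dy=+15->C; (8,10):dx=+10,dy=+2->C
  (9,10):dx=+2,dy=-13->D
Step 2: C = 32, D = 13, total pairs = 45.
Step 3: tau = (C - D)/(n(n-1)/2) = (32 - 13)/45 = 0.422222.
Step 4: Exact two-sided p-value (enumerate n! = 3628800 permutations of y under H0): p = 0.108313.
Step 5: alpha = 0.05. fail to reject H0.

tau_b = 0.4222 (C=32, D=13), p = 0.108313, fail to reject H0.


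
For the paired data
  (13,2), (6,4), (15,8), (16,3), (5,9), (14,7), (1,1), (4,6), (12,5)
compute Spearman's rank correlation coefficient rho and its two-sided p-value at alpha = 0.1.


Step 1: Rank x and y separately (midranks; no ties here).
rank(x): 13->6, 6->4, 15->8, 16->9, 5->3, 14->7, 1->1, 4->2, 12->5
rank(y): 2->2, 4->4, 8->8, 3->3, 9->9, 7->7, 1->1, 6->6, 5->5
Step 2: d_i = R_x(i) - R_y(i); compute d_i^2.
  (6-2)^2=16, (4-4)^2=0, (8-8)^2=0, (9-3)^2=36, (3-9)^2=36, (7-7)^2=0, (1-1)^2=0, (2-6)^2=16, (5-5)^2=0
sum(d^2) = 104.
Step 3: rho = 1 - 6*104 / (9*(9^2 - 1)) = 1 - 624/720 = 0.133333.
Step 4: Under H0, t = rho * sqrt((n-2)/(1-rho^2)) = 0.3559 ~ t(7).
Step 5: Two-sided p-value from the t-distribution with 7 df = 0.732368.
Step 6: alpha = 0.1. fail to reject H0.

rho = 0.1333, p = 0.732368, fail to reject H0 at alpha = 0.1.


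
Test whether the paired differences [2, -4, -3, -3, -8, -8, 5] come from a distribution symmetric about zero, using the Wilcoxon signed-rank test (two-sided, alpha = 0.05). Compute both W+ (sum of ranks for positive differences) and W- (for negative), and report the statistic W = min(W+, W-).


Step 1: Drop any zero differences (none here) and take |d_i|.
|d| = [2, 4, 3, 3, 8, 8, 5]
Step 2: Midrank |d_i| (ties get averaged ranks).
ranks: |2|->1, |4|->4, |3|->2.5, |3|->2.5, |8|->6.5, |8|->6.5, |5|->5
Step 3: Attach original signs; sum ranks with positive sign and with negative sign.
W+ = 1 + 5 = 6
W- = 4 + 2.5 + 2.5 + 6.5 + 6.5 = 22
(Check: W+ + W- = 28 should equal n(n+1)/2 = 28.)
Step 4: Test statistic W = min(W+, W-) = 6.
Step 5: Ties in |d|, so use the tie-corrected normal approximation.
        E[W] = n(n+1)/4 = 7*8/4 = 14.
        Tie groups: |d|=3 (t=2), |d|=8 (t=2); sum(t^3 - t) = 12.
        Var[W] = n(n+1)(2n+1)/24 - sum(t^3-t)/48 = 840/24 - 12/48 = 34.75.
        z = (W - E[W]) / sqrt(Var[W]) = (6 - 14) / 5.8949 = -1.3571.
        Two-sided p = 2*Phi(z) = 0.174749.
Step 6: alpha = 0.05. fail to reject H0.

W+ = 6, W- = 22, W = min = 6, p = 0.174749, fail to reject H0.


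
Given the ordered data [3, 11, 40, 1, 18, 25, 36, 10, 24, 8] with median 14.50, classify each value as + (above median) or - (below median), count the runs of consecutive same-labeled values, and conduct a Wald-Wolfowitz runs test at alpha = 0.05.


Step 1: Compute median = 14.50; label A = above, B = below.
Labels in order: BBABAAABAB  (n_A = 5, n_B = 5)
Step 2: Count runs R = 7.
Step 3: Under H0 (random ordering), E[R] = 2*n_A*n_B/(n_A+n_B) + 1 = 2*5*5/10 + 1 = 6.0000.
        Var[R] = 2*n_A*n_B*(2*n_A*n_B - n_A - n_B) / ((n_A+n_B)^2 * (n_A+n_B-1)) = 2000/900 = 2.2222.
        SD[R] = 1.4907.
Step 4: Continuity-corrected z = (R - 0.5 - E[R]) / SD[R] = (7 - 0.5 - 6.0000) / 1.4907 = 0.3354.
Step 5: Two-sided p-value via normal approximation = 2*(1 - Phi(|z|)) = 0.737316.
Step 6: alpha = 0.05. fail to reject H0.

R = 7, z = 0.3354, p = 0.737316, fail to reject H0.


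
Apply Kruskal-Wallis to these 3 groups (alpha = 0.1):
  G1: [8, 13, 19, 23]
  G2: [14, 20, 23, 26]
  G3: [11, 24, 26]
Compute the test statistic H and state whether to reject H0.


Step 1: Combine all N = 11 observations and assign midranks.
sorted (value, group, rank): (8,G1,1), (11,G3,2), (13,G1,3), (14,G2,4), (19,G1,5), (20,G2,6), (23,G1,7.5), (23,G2,7.5), (24,G3,9), (26,G2,10.5), (26,G3,10.5)
Step 2: Sum ranks within each group.
R_1 = 16.5 (n_1 = 4)
R_2 = 28 (n_2 = 4)
R_3 = 21.5 (n_3 = 3)
Step 3: H = 12/(N(N+1)) * sum(R_i^2/n_i) - 3(N+1)
     = 12/(11*12) * (16.5^2/4 + 28^2/4 + 21.5^2/3) - 3*12
     = 0.090909 * 418.146 - 36
     = 2.013258.
Step 4: Ties present; correction factor C = 1 - 12/(11^3 - 11) = 0.990909. Corrected H = 2.013258 / 0.990909 = 2.031728.
Step 5: Under H0, H ~ chi^2(2); p-value = 0.362089.
Step 6: alpha = 0.1. fail to reject H0.

H = 2.0317, df = 2, p = 0.362089, fail to reject H0.


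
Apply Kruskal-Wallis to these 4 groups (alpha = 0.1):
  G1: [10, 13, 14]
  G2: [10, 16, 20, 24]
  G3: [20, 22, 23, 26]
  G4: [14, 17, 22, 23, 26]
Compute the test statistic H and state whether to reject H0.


Step 1: Combine all N = 16 observations and assign midranks.
sorted (value, group, rank): (10,G1,1.5), (10,G2,1.5), (13,G1,3), (14,G1,4.5), (14,G4,4.5), (16,G2,6), (17,G4,7), (20,G2,8.5), (20,G3,8.5), (22,G3,10.5), (22,G4,10.5), (23,G3,12.5), (23,G4,12.5), (24,G2,14), (26,G3,15.5), (26,G4,15.5)
Step 2: Sum ranks within each group.
R_1 = 9 (n_1 = 3)
R_2 = 30 (n_2 = 4)
R_3 = 47 (n_3 = 4)
R_4 = 50 (n_4 = 5)
Step 3: H = 12/(N(N+1)) * sum(R_i^2/n_i) - 3(N+1)
     = 12/(16*17) * (9^2/3 + 30^2/4 + 47^2/4 + 50^2/5) - 3*17
     = 0.044118 * 1304.25 - 51
     = 6.540441.
Step 4: Ties present; correction factor C = 1 - 36/(16^3 - 16) = 0.991176. Corrected H = 6.540441 / 0.991176 = 6.598665.
Step 5: Under H0, H ~ chi^2(3); p-value = 0.085852.
Step 6: alpha = 0.1. reject H0.

H = 6.5987, df = 3, p = 0.085852, reject H0.


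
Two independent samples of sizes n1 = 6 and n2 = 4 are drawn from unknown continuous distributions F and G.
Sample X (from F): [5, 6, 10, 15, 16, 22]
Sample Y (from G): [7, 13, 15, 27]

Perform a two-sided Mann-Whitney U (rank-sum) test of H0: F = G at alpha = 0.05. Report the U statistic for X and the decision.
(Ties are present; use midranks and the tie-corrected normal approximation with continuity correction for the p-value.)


Step 1: Combine and sort all 10 observations; assign midranks.
sorted (value, group): (5,X), (6,X), (7,Y), (10,X), (13,Y), (15,X), (15,Y), (16,X), (22,X), (27,Y)
ranks: 5->1, 6->2, 7->3, 10->4, 13->5, 15->6.5, 15->6.5, 16->8, 22->9, 27->10
Step 2: Rank sum for X: R1 = 1 + 2 + 4 + 6.5 + 8 + 9 = 30.5.
Step 3: U_X = R1 - n1(n1+1)/2 = 30.5 - 6*7/2 = 30.5 - 21 = 9.5.
       U_Y = n1*n2 - U_X = 24 - 9.5 = 14.5.
Step 4: Ties are present, so use the tie-corrected normal approximation (with continuity correction) for the p-value.
Step 5: p-value = 0.668870; compare to alpha = 0.05. fail to reject H0.

U_X = 9.5, p = 0.668870, fail to reject H0 at alpha = 0.05.


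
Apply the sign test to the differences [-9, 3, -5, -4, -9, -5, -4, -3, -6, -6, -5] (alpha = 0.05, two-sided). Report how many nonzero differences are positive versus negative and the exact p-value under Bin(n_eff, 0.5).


Step 1: Discard zero differences. Original n = 11; n_eff = number of nonzero differences = 11.
Nonzero differences (with sign): -9, +3, -5, -4, -9, -5, -4, -3, -6, -6, -5
Step 2: Count signs: positive = 1, negative = 10.
Step 3: Under H0: P(positive) = 0.5, so the number of positives S ~ Bin(11, 0.5).
Step 4: Two-sided exact p-value = sum of Bin(11,0.5) probabilities at or below the observed probability = 0.011719.
Step 5: alpha = 0.05. reject H0.

n_eff = 11, pos = 1, neg = 10, p = 0.011719, reject H0.


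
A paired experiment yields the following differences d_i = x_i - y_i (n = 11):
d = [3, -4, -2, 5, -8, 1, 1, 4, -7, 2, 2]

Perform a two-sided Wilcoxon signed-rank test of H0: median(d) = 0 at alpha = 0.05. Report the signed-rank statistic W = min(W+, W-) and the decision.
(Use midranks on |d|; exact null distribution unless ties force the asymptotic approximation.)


Step 1: Drop any zero differences (none here) and take |d_i|.
|d| = [3, 4, 2, 5, 8, 1, 1, 4, 7, 2, 2]
Step 2: Midrank |d_i| (ties get averaged ranks).
ranks: |3|->6, |4|->7.5, |2|->4, |5|->9, |8|->11, |1|->1.5, |1|->1.5, |4|->7.5, |7|->10, |2|->4, |2|->4
Step 3: Attach original signs; sum ranks with positive sign and with negative sign.
W+ = 6 + 9 + 1.5 + 1.5 + 7.5 + 4 + 4 = 33.5
W- = 7.5 + 4 + 11 + 10 = 32.5
(Check: W+ + W- = 66 should equal n(n+1)/2 = 66.)
Step 4: Test statistic W = min(W+, W-) = 32.5.
Step 5: Ties in |d|, so use the tie-corrected normal approximation.
        E[W] = n(n+1)/4 = 11*12/4 = 33.
        Tie groups: |d|=1 (t=2), |d|=2 (t=3), |d|=4 (t=2); sum(t^3 - t) = 36.
        Var[W] = n(n+1)(2n+1)/24 - sum(t^3-t)/48 = 3036/24 - 36/48 = 125.75.
        z = (W - E[W]) / sqrt(Var[W]) = (32.5 - 33) / 11.2138 = -0.0446.
        Two-sided p = 2*Phi(z) = 0.964436.
Step 6: alpha = 0.05. fail to reject H0.

W+ = 33.5, W- = 32.5, W = min = 32.5, p = 0.964436, fail to reject H0.


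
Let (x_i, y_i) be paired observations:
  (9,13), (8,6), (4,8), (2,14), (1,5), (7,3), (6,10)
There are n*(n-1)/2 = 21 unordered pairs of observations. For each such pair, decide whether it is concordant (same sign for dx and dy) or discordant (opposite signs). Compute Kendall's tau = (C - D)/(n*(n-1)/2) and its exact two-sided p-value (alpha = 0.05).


Step 1: Enumerate the 21 unordered pairs (i,j) with i<j and classify each by sign(x_j-x_i) * sign(y_j-y_i).
  (1,2):dx=-1,dy=-7->C; (1,3):dx=-5,dy=-5->C; (1,4):dx=-7,dy=+1->D; (1,5):dx=-8,dy=-8->C
  (1,6):dx=-2,dy=-10->C; (1,7):dx=-3,dy=-3->C; (2,3):dx=-4,dy=+2->D; (2,4):dx=-6,dy=+8->D
  (2,5):dx=-7,dy=-1->C; (2,6):dx=-1,dy=-3->C; (2,7):dx=-2,dy=+4->D; (3,4):dx=-2,dy=+6->D
  (3,5):dx=-3,dy=-3->C; (3,6):dx=+3,dy=-5->D; (3,7):dx=+2,dy=+2->C; (4,5):dx=-1,dy=-9->C
  (4,6):dx=+5,dy=-11->D; (4,7):dx=+4,dy=-4->D; (5,6):dx=+6,dy=-2->D; (5,7):dx=+5,dy=+5->C
  (6,7):dx=-1,dy=+7->D
Step 2: C = 11, D = 10, total pairs = 21.
Step 3: tau = (C - D)/(n(n-1)/2) = (11 - 10)/21 = 0.047619.
Step 4: Exact two-sided p-value (enumerate n! = 5040 permutations of y under H0): p = 1.000000.
Step 5: alpha = 0.05. fail to reject H0.

tau_b = 0.0476 (C=11, D=10), p = 1.000000, fail to reject H0.
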